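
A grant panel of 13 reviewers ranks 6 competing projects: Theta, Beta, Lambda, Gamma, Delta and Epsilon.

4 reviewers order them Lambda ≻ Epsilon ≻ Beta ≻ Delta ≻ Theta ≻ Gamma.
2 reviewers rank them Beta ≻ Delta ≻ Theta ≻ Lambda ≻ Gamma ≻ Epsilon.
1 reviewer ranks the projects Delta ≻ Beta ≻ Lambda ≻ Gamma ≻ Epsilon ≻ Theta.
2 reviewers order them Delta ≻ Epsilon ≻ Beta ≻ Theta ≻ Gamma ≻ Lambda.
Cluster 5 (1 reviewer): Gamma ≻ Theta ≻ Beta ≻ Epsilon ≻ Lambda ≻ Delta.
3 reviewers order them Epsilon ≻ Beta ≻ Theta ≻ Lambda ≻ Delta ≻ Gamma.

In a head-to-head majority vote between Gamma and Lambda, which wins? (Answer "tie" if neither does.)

Lambda

Ballots ranking Gamma above Lambda: 2 + 1 = 3.
Ballots ranking Lambda above Gamma: 13 − 3 = 10.
Lambda wins the head-to-head 10–3.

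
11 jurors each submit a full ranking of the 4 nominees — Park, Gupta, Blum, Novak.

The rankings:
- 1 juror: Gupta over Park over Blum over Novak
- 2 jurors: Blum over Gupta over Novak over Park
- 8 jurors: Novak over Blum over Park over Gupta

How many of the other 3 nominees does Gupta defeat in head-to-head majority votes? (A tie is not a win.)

0

Gupta against each rival (11 jurors):
Gupta vs Park: Gupta is ranked higher on 1+2 = 3 ballots, Park on 8. Park wins 8–3.
Gupta vs Blum: Blum wins 10–1.
Gupta vs Novak: 1+2 = 3 for Gupta, 8 for Novak — Novak by 8–3.
Gupta beats no one; loses to Park, Blum, Novak — 0 pairwise wins.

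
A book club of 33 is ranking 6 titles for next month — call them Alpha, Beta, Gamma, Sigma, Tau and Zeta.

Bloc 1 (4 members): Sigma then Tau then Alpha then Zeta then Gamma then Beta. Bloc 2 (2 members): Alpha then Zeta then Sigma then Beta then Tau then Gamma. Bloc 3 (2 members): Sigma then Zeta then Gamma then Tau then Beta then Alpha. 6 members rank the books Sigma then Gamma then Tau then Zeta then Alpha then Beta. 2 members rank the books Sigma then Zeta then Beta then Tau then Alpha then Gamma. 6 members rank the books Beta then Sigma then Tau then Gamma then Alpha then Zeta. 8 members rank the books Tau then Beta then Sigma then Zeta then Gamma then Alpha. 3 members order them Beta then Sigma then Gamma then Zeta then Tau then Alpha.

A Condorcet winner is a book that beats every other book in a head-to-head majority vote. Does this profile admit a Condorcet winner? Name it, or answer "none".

none

Head-to-head results (33 members):
Alpha vs Beta: 4+2+6 = 12 for Alpha, 21 for Beta — Beta by 21–12.
Alpha vs Gamma: Alpha is ranked higher on 4+2+2 = 8 ballots, Gamma on 25. Gamma wins 25–8.
Alpha vs Sigma: Alpha is ranked higher on 2 ballots, Sigma on 31. Sigma wins 31–2.
Alpha vs Tau: 2 for Alpha, 31 for Tau — Tau by 31–2.
Alpha vs Zeta: 4+2+6 = 12 for Alpha, 21 for Zeta — Zeta by 21–12.
Beta vs Gamma: 21 to 12, Beta.
Beta vs Sigma: 6+8+3 = 17 for Beta, 16 for Sigma — Beta by 17–16.
Beta vs Tau: Beta preferred on 2+2+6+3 = 13 ballots; Tau wins 20–13.
Beta vs Zeta: 6+8+3 = 17 for Beta, 16 for Zeta — Beta by 17–16.
Gamma vs Sigma: 0 to 33, Sigma.
Gamma vs Tau: Gamma is ranked higher on 2+6+3 = 11 ballots, Tau on 22. Tau wins 22–11.
Gamma vs Zeta: Gamma is ranked higher on 6+6+3 = 15 ballots, Zeta on 18. Zeta wins 18–15.
Sigma vs Tau: Sigma is ranked higher on 25 ballots, Tau on 8. Sigma wins 25–8.
Sigma vs Zeta: Sigma preferred on 31 ballots; Sigma wins 31–2.
Tau vs Zeta: Tau preferred on 4+6+6+8 = 24 ballots; Tau wins 24–9.
Every book loses at least once (Alpha loses to Beta; Beta loses to Tau; Gamma loses to Beta; Sigma loses to Beta; Tau loses to Sigma; Zeta loses to Beta). The majority relation contains the cycle Beta → Sigma → Tau → Beta, so there is no Condorcet winner.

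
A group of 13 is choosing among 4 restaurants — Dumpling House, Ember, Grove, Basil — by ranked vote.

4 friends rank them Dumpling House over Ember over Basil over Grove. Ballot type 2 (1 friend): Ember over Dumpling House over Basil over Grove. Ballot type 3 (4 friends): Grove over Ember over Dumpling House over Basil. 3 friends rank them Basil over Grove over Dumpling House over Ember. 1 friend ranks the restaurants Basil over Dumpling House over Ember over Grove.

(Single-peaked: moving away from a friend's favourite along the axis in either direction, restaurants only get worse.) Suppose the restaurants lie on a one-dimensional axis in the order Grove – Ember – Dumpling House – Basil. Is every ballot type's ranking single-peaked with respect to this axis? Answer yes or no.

Axis positions: Grove=1, Ember=2, Dumpling House=3, Basil=4.
Ballot type 1 (peak Dumpling House at position 3): ranking walks positions 3-2-4-1, expanding outward from the peak — single-peaked.
Ballot type 2 (peak Ember at position 2): ranking walks positions 2-3-4-1, expanding outward from the peak — single-peaked.
Ballot type 3 (peak Grove at position 1): ranking walks positions 1-2-3-4, expanding outward from the peak — single-peaked.
Ballot type 4: ranking walks positions 4-1-3-2; Grove is ranked above Dumpling House even though Dumpling House lies between Grove and the peak Basil on the axis — preferences dip and rise again. Not single-peaked.
Ballot type 5 (peak Basil at position 4): ranking walks positions 4-3-2-1, expanding outward from the peak — single-peaked.
Ballot type 4 violates single-peakedness, so the profile is not single-peaked on this axis.

no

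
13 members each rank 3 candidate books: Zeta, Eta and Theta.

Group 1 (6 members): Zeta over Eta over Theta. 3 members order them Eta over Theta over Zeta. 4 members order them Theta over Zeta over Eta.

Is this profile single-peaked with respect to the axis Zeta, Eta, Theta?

no

Axis positions: Zeta=1, Eta=2, Theta=3.
Group 1 (peak Zeta at position 1): ranking walks positions 1-2-3, expanding outward from the peak — single-peaked.
Group 2 (peak Eta at position 2): ranking walks positions 2-3-1, expanding outward from the peak — single-peaked.
Group 3: ranking walks positions 3-1-2; Zeta is ranked above Eta even though Eta lies between Zeta and the peak Theta on the axis — preferences dip and rise again. Not single-peaked.
Group 3 violates single-peakedness, so the profile is not single-peaked on this axis.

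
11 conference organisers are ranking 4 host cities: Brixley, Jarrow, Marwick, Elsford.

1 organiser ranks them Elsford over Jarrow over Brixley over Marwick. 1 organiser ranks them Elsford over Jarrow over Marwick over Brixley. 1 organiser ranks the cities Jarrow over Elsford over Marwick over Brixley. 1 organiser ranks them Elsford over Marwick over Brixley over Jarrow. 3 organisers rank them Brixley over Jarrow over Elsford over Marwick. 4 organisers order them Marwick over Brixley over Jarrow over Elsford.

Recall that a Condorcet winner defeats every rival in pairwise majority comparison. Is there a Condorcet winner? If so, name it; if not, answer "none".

Check each pair by majority over 11 ballots:
Brixley vs Jarrow: Brixley preferred on 1+3+4 = 8 ballots; Brixley wins 8–3.
Brixley vs Marwick: 4 to 7, Marwick.
Brixley vs Elsford: Brixley is ranked higher on 3+4 = 7 ballots, Elsford on 4. Brixley wins 7–4.
Jarrow vs Marwick: Jarrow is ranked higher on 1+1+1+3 = 6 ballots, Marwick on 5. Jarrow wins 6–5.
Jarrow vs Elsford: Jarrow preferred on 1+3+4 = 8 ballots; Jarrow wins 8–3.
Marwick vs Elsford: Marwick is ranked higher on 4 ballots, Elsford on 7. Elsford wins 7–4.
Each city drops at least one matchup (Brixley loses to Marwick; Jarrow loses to Brixley; Marwick loses to Jarrow; Elsford loses to Brixley); the cycle Brixley > Jarrow > Marwick > Brixley rules out a Condorcet winner.

none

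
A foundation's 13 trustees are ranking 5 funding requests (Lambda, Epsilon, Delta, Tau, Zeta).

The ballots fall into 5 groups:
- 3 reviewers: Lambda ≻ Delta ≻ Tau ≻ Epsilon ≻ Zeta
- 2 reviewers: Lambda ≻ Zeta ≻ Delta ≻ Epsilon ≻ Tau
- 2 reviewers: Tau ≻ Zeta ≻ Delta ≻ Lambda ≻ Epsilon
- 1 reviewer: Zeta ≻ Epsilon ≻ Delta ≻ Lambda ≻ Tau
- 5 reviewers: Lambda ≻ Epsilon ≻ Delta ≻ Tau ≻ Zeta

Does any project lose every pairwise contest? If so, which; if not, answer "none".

Head-to-head results (13 reviewers):
Lambda vs Epsilon: 3+2+2+5 = 12 for Lambda, 1 for Epsilon — Lambda by 12–1.
Lambda vs Delta: Lambda is ranked higher on 3+2+5 = 10 ballots, Delta on 3. Lambda wins 10–3.
Lambda vs Tau: Lambda, 11–2.
Lambda vs Zeta: Lambda, 10–3.
Epsilon vs Delta: 6 to 7, Delta.
Epsilon vs Tau: 2+1+5 = 8 for Epsilon, 5 for Tau — Epsilon by 8–5.
Epsilon vs Zeta: Epsilon, 8–5.
Delta vs Tau: 11 to 2, Delta.
Delta vs Zeta: Delta is ranked higher on 3+5 = 8 ballots, Zeta on 5. Delta wins 8–5.
Tau vs Zeta: Tau wins 10–3.
Zeta is beaten in every head-to-head and is the Condorcet loser.

Zeta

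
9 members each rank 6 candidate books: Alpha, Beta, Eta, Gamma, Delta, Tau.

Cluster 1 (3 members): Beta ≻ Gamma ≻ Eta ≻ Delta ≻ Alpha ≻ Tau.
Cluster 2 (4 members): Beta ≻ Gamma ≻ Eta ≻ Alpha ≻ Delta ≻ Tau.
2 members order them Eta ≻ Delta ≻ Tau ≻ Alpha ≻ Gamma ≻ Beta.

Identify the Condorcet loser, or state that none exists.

Head-to-head results (9 members):
Alpha vs Beta: Alpha is ranked higher on 2 ballots, Beta on 7. Beta wins 7–2.
Alpha vs Eta: 0 for Alpha, 9 for Eta — Eta by 9–0.
Alpha vs Gamma: 2 for Alpha, 7 for Gamma — Gamma by 7–2.
Alpha vs Delta: 4 to 5, Delta.
Alpha vs Tau: Alpha wins 7–2.
Beta vs Eta: Beta wins 7–2.
Beta vs Gamma: Beta is ranked higher on 3+4 = 7 ballots, Gamma on 2. Beta wins 7–2.
Beta vs Delta: 7 to 2, Beta.
Beta–Tau: Beta 7–2.
Eta–Gamma: Gamma 7–2.
Eta vs Delta: Eta, 9–0.
Eta vs Tau: Eta wins 9–0.
Gamma–Delta: Gamma 7–2.
Gamma vs Tau: Gamma, 7–2.
Delta vs Tau: Delta wins 9–0.
Only Tau has no wins; Tau is the Condorcet loser.

Tau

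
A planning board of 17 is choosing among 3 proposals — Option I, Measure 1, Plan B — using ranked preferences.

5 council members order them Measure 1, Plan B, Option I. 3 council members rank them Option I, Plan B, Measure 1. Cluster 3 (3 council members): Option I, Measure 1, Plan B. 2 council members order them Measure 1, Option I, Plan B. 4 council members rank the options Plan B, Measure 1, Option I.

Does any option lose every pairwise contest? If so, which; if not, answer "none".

Option I

Pairwise majorities:
Option I–Measure 1: Measure 1 11–6.
Option I vs Plan B: Option I is ranked higher on 3+3+2 = 8 ballots, Plan B on 9. Plan B wins 9–8.
Measure 1 vs Plan B: Measure 1 preferred on 5+3+2 = 10 ballots; Measure 1 wins 10–7.
Option I is beaten in every head-to-head and is the Condorcet loser.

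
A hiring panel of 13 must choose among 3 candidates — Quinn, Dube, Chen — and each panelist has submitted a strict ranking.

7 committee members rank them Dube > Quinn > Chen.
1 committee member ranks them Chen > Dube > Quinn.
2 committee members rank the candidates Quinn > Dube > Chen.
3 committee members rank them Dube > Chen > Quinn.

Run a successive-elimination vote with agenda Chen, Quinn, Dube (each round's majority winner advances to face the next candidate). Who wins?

Round 1: Chen vs Quinn — 4–9, Quinn advances.
Round 2: Quinn vs Dube — 2–11, Dube advances.
The agenda winner is Dube.

Dube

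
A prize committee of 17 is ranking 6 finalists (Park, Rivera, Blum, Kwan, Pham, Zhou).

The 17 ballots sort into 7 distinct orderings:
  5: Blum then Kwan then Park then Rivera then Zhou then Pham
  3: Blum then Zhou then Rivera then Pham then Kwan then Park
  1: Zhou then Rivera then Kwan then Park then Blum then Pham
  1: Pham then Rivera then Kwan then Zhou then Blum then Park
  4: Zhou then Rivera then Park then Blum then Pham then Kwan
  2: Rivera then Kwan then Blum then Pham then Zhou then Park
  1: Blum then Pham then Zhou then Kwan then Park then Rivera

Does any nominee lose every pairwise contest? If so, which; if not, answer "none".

Head-to-head results (17 jurors):
Park vs Rivera: Park is ranked higher on 5+1 = 6 ballots, Rivera on 11. Rivera wins 11–6.
Park vs Blum: 1+4 = 5 for Park, 12 for Blum — Blum by 12–5.
Park vs Kwan: Park preferred on 4 ballots; Kwan wins 13–4.
Park–Pham: Park 10–7.
Park–Zhou: Zhou 12–5.
Rivera–Blum: Blum 9–8.
Rivera vs Kwan: 11 to 6, Rivera.
Rivera vs Pham: 5+3+1+4+2 = 15 for Rivera, 2 for Pham — Rivera by 15–2.
Rivera vs Zhou: Zhou wins 9–8.
Blum–Kwan: Blum 13–4.
Blum vs Pham: Blum wins 16–1.
Blum vs Zhou: Blum wins 11–6.
Kwan–Pham: Pham 9–8.
Kwan vs Zhou: Zhou, 9–8.
Pham–Zhou: Zhou 13–4.
Every nominee wins at least one matchup (Park beats Pham; Rivera beats Park; Blum beats Park; Kwan beats Park; Pham beats Kwan; Zhou beats Park), so there is no Condorcet loser.

none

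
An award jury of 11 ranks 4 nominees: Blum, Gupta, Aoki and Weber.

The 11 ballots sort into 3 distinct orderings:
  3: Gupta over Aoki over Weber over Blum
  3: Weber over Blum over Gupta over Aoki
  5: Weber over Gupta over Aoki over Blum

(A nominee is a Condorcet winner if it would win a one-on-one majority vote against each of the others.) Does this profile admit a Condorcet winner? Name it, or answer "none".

Weber

Pairwise majorities:
Blum vs Gupta: Gupta, 8–3.
Blum vs Aoki: Blum preferred on 3 ballots; Aoki wins 8–3.
Blum vs Weber: Weber, 11–0.
Gupta vs Aoki: Gupta preferred on 3+3+5 = 11 ballots; Gupta wins 11–0.
Gupta vs Weber: 3 for Gupta, 8 for Weber — Weber by 8–3.
Aoki–Weber: Weber 8–3.
Weber wins every pairwise contest, so Weber is the Condorcet winner.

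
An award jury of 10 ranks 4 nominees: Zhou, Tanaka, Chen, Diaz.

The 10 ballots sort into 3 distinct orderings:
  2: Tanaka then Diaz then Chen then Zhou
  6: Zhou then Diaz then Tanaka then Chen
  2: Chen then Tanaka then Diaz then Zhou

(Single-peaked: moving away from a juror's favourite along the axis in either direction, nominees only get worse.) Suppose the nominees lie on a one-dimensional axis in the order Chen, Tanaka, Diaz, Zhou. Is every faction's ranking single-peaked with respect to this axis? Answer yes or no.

yes

Axis positions: Chen=1, Tanaka=2, Diaz=3, Zhou=4.
Faction 1 (peak Tanaka at position 2): ranking walks positions 2-3-1-4, expanding outward from the peak — single-peaked.
Faction 2 (peak Zhou at position 4): ranking walks positions 4-3-2-1, expanding outward from the peak — single-peaked.
Faction 3 (peak Chen at position 1): ranking walks positions 1-2-3-4, expanding outward from the peak — single-peaked.
Every ranking is single-peaked on this axis.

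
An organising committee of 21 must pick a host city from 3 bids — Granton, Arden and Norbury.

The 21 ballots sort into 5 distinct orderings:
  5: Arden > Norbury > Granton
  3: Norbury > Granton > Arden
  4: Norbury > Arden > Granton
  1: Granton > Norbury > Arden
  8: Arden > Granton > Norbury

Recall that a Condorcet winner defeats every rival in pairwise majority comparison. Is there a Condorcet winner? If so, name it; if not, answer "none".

Arden

Pairwise majorities:
Granton vs Arden: Granton preferred on 3+1 = 4 ballots; Arden wins 17–4.
Granton vs Norbury: Norbury wins 12–9.
Arden vs Norbury: Arden wins 13–8.
Arden defeats every rival head-to-head and is the Condorcet winner.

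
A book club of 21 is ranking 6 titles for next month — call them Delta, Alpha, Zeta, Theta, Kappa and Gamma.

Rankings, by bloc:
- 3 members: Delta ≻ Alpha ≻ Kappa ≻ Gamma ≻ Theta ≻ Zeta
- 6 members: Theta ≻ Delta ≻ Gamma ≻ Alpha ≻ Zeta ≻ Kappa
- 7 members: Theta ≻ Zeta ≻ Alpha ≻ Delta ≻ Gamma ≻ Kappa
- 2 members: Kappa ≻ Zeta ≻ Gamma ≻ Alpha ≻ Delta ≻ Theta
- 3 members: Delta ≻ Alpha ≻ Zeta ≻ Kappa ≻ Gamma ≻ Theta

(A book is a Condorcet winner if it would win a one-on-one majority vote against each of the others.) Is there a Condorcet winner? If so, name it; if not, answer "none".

Check each pair by majority over 21 ballots:
Delta vs Alpha: 12 to 9, Delta.
Delta vs Zeta: Delta preferred on 3+6+3 = 12 ballots; Delta wins 12–9.
Delta vs Theta: Delta preferred on 3+2+3 = 8 ballots; Theta wins 13–8.
Delta vs Kappa: 19 to 2, Delta.
Delta vs Gamma: Delta preferred on 3+6+7+3 = 19 ballots; Delta wins 19–2.
Alpha vs Zeta: Alpha is ranked higher on 3+6+3 = 12 ballots, Zeta on 9. Alpha wins 12–9.
Alpha vs Theta: Alpha is ranked higher on 3+2+3 = 8 ballots, Theta on 13. Theta wins 13–8.
Alpha vs Kappa: Alpha preferred on 3+6+7+3 = 19 ballots; Alpha wins 19–2.
Alpha vs Gamma: 13 to 8, Alpha.
Zeta vs Theta: 2+3 = 5 for Zeta, 16 for Theta — Theta by 16–5.
Zeta vs Kappa: 16 to 5, Zeta.
Zeta vs Gamma: Zeta is ranked higher on 7+2+3 = 12 ballots, Gamma on 9. Zeta wins 12–9.
Theta vs Kappa: Theta is ranked higher on 6+7 = 13 ballots, Kappa on 8. Theta wins 13–8.
Theta vs Gamma: Theta preferred on 6+7 = 13 ballots; Theta wins 13–8.
Kappa vs Gamma: Kappa is ranked higher on 3+2+3 = 8 ballots, Gamma on 13. Gamma wins 13–8.
Theta defeats every rival head-to-head and is the Condorcet winner.

Theta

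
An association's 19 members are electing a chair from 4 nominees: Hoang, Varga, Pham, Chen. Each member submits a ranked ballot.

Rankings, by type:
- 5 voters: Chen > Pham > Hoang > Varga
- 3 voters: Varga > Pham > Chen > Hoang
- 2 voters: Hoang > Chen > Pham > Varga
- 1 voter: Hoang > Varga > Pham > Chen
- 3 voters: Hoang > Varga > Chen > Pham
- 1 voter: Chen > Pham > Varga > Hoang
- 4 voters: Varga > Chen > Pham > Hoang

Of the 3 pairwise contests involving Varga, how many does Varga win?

Varga against each rival (19 voters):
Varga vs Hoang: Hoang, 11–8.
Varga vs Pham: 3+1+3+4 = 11 for Varga, 8 for Pham — Varga by 11–8.
Varga–Chen: Varga 11–8.
Varga beats Pham, Chen; loses to Hoang — 2 pairwise wins.

2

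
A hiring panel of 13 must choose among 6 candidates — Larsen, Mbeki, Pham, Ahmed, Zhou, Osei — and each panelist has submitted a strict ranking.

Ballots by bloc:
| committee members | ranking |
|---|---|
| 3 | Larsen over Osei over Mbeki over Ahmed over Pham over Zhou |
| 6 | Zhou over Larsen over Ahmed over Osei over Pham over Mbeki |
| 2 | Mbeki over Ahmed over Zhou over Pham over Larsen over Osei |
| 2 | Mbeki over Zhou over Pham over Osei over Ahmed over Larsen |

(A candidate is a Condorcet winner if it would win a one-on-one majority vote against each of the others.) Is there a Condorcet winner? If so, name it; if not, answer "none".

Pairwise majorities:
Larsen vs Mbeki: Larsen preferred on 3+6 = 9 ballots; Larsen wins 9–4.
Larsen vs Pham: Larsen is ranked higher on 3+6 = 9 ballots, Pham on 4. Larsen wins 9–4.
Larsen vs Ahmed: 9 to 4, Larsen.
Larsen vs Zhou: 3 for Larsen, 10 for Zhou — Zhou by 10–3.
Larsen vs Osei: 11 to 2, Larsen.
Mbeki vs Pham: 3+2+2 = 7 for Mbeki, 6 for Pham — Mbeki by 7–6.
Mbeki vs Ahmed: 3+2+2 = 7 for Mbeki, 6 for Ahmed — Mbeki by 7–6.
Mbeki vs Zhou: Mbeki is ranked higher on 3+2+2 = 7 ballots, Zhou on 6. Mbeki wins 7–6.
Mbeki vs Osei: Mbeki is ranked higher on 2+2 = 4 ballots, Osei on 9. Osei wins 9–4.
Pham vs Ahmed: 2 for Pham, 11 for Ahmed — Ahmed by 11–2.
Pham vs Zhou: 3 to 10, Zhou.
Pham vs Osei: 4 to 9, Osei.
Ahmed vs Zhou: Ahmed is ranked higher on 3+2 = 5 ballots, Zhou on 8. Zhou wins 8–5.
Ahmed vs Osei: Ahmed is ranked higher on 6+2 = 8 ballots, Osei on 5. Ahmed wins 8–5.
Zhou vs Osei: Zhou is ranked higher on 6+2+2 = 10 ballots, Osei on 3. Zhou wins 10–3.
No candidate is unbeaten: Larsen loses to Zhou; Mbeki loses to Larsen; Pham loses to Larsen; Ahmed loses to Larsen; Zhou loses to Mbeki; Osei loses to Larsen. In particular Larsen > Mbeki > Zhou > Larsen is a majority cycle — no Condorcet winner exists.

none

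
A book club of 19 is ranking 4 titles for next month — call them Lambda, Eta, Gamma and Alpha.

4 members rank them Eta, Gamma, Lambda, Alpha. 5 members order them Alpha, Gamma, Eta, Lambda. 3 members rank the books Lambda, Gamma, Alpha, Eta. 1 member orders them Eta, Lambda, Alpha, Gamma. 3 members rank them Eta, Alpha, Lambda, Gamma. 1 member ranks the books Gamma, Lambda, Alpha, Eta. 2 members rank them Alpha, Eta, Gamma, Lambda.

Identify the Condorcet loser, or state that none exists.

Lambda

Pairwise majorities:
Lambda vs Eta: Lambda preferred on 3+1 = 4 ballots; Eta wins 15–4.
Lambda vs Gamma: 7 to 12, Gamma.
Lambda vs Alpha: 9 to 10, Alpha.
Eta vs Gamma: Eta wins 10–9.
Eta vs Alpha: Alpha, 11–8.
Gamma vs Alpha: Alpha, 11–8.
Lambda loses to every other book — it is the Condorcet loser.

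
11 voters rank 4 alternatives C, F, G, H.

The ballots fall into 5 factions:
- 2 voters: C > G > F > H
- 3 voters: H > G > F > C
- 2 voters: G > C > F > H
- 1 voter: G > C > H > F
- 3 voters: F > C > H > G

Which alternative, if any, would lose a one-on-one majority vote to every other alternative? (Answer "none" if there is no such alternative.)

none

Head-to-head results (11 voters):
C vs F: C preferred on 2+2+1 = 5 ballots; F wins 6–5.
C vs G: C preferred on 2+3 = 5 ballots; G wins 6–5.
C vs H: C, 8–3.
F vs G: F preferred on 3 ballots; G wins 8–3.
F vs H: F wins 7–4.
G vs H: 5 to 6, H.
No alternative is winless: C beats H; F beats C; G beats C; H beats G. There is no Condorcet loser.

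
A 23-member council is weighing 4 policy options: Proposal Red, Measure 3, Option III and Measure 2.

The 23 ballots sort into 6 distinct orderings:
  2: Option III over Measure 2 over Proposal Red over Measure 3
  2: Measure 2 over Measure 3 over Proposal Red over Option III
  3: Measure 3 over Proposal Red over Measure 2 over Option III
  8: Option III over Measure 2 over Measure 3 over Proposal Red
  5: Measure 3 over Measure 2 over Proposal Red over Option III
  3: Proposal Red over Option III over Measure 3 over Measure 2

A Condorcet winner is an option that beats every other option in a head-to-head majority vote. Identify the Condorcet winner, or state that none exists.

none

Head-to-head results (23 council members):
Proposal Red vs Measure 3: Proposal Red is ranked higher on 2+3 = 5 ballots, Measure 3 on 18. Measure 3 wins 18–5.
Proposal Red–Option III: Proposal Red 13–10.
Proposal Red vs Measure 2: Proposal Red is ranked higher on 3+3 = 6 ballots, Measure 2 on 17. Measure 2 wins 17–6.
Measure 3–Option III: Option III 13–10.
Measure 3–Measure 2: Measure 2 12–11.
Option III–Measure 2: Option III 13–10.
Each option drops at least one matchup (Proposal Red loses to Measure 3; Measure 3 loses to Option III; Option III loses to Proposal Red; Measure 2 loses to Option III); the cycle Proposal Red → Option III → Measure 3 → Proposal Red rules out a Condorcet winner.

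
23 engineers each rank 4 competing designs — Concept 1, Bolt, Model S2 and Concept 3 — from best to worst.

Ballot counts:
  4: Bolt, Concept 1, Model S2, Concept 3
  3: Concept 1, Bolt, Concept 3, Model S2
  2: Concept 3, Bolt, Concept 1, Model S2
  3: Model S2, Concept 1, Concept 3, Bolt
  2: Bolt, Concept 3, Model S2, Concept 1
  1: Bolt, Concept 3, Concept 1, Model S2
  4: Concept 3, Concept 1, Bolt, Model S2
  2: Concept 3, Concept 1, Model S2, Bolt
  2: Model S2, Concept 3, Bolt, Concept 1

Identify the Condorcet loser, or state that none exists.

Pairwise majorities:
Concept 1 vs Bolt: Concept 1 preferred on 3+3+4+2 = 12 ballots; Concept 1 wins 12–11.
Concept 1–Model S2: Concept 1 16–7.
Concept 1 vs Concept 3: 4+3+3 = 10 for Concept 1, 13 for Concept 3 — Concept 3 by 13–10.
Bolt vs Model S2: Bolt, 16–7.
Bolt–Concept 3: Concept 3 13–10.
Model S2 vs Concept 3: Concept 3, 14–9.
Model S2 loses to every other design — it is the Condorcet loser.

Model S2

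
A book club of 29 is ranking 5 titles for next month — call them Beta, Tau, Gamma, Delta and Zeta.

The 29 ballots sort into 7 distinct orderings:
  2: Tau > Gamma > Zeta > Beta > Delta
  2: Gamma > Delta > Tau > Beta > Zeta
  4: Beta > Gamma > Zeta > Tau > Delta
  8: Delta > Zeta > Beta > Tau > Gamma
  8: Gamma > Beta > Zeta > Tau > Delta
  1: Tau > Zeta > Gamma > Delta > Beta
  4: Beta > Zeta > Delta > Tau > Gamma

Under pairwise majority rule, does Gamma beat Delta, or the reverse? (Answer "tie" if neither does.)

Gamma

Ballots ranking Gamma above Delta: 2 + 2 + 4 + 8 + 1 = 17.
Ballots ranking Delta above Gamma: 29 − 17 = 12.
Gamma wins the head-to-head 17–12.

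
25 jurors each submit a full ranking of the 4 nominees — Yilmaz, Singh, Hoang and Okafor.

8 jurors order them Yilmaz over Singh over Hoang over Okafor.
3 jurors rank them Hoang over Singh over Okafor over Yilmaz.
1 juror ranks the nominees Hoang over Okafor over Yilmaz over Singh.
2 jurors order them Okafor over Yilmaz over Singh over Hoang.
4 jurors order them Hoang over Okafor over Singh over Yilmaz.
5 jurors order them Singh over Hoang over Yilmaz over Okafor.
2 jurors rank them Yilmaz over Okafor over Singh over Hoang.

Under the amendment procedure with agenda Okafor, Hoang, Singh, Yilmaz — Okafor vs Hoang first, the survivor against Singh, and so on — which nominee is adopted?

Round 1: Okafor vs Hoang — 4–21, Hoang advances.
Round 2: Hoang vs Singh — 8–17, Singh advances.
Round 3: Singh vs Yilmaz — 12–13, Yilmaz advances.
The agenda winner is Yilmaz.

Yilmaz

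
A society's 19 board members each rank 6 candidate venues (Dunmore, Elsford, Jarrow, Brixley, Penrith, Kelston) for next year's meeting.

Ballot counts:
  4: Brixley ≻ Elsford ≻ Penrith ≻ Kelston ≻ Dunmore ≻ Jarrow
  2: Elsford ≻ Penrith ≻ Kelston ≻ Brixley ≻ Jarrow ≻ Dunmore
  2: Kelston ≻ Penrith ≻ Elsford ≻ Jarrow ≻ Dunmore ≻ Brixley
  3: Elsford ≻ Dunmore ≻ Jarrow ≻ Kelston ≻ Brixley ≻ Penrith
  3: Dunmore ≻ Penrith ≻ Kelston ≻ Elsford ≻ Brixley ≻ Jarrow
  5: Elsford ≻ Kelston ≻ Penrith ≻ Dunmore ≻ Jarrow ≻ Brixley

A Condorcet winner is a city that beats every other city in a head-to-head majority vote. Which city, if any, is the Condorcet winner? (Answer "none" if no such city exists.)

Elsford

Head-to-head results (19 organisers):
Dunmore vs Elsford: Elsford, 16–3.
Dunmore vs Jarrow: 4+3+3+5 = 15 for Dunmore, 4 for Jarrow — Dunmore by 15–4.
Dunmore vs Brixley: 2+3+3+5 = 13 for Dunmore, 6 for Brixley — Dunmore by 13–6.
Dunmore vs Penrith: Penrith, 13–6.
Dunmore vs Kelston: 3+3 = 6 for Dunmore, 13 for Kelston — Kelston by 13–6.
Elsford vs Jarrow: 19 to 0, Elsford.
Elsford vs Brixley: 15 to 4, Elsford.
Elsford vs Penrith: 14 to 5, Elsford.
Elsford vs Kelston: 14 to 5, Elsford.
Jarrow vs Brixley: Jarrow, 10–9.
Jarrow vs Penrith: Jarrow is ranked higher on 3 ballots, Penrith on 16. Penrith wins 16–3.
Jarrow vs Kelston: 3 to 16, Kelston.
Brixley vs Penrith: Brixley preferred on 4+3 = 7 ballots; Penrith wins 12–7.
Brixley–Kelston: Kelston 15–4.
Penrith vs Kelston: Penrith is ranked higher on 4+2+3 = 9 ballots, Kelston on 10. Kelston wins 10–9.
Elsford defeats every rival head-to-head and is the Condorcet winner.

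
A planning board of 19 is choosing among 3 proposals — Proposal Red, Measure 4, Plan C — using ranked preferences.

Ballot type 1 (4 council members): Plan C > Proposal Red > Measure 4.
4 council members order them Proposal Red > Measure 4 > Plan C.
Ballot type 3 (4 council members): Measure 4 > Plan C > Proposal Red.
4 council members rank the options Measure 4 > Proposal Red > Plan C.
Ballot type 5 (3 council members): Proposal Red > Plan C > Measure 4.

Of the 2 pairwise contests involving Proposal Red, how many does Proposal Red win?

Proposal Red against each rival (19 council members):
Proposal Red vs Measure 4: 4+4+3 = 11 for Proposal Red, 8 for Measure 4 — Proposal Red by 11–8.
Proposal Red vs Plan C: Proposal Red is ranked higher on 4+4+3 = 11 ballots, Plan C on 8. Proposal Red wins 11–8.
Proposal Red beats Measure 4, Plan C — 2 pairwise wins.

2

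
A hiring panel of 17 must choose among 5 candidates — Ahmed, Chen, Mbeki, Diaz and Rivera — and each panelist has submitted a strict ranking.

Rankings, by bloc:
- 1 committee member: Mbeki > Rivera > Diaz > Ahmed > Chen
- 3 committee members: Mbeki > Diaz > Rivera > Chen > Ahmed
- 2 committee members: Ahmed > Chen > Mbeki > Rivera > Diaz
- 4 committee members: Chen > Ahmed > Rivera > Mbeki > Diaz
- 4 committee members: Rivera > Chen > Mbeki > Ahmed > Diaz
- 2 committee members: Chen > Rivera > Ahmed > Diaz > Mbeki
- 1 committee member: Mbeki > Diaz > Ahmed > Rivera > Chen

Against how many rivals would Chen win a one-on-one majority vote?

Chen against each rival (17 committee members):
Chen vs Ahmed: Chen, 13–4.
Chen–Mbeki: Chen 12–5.
Chen vs Diaz: Chen, 12–5.
Chen vs Rivera: 8 to 9, Rivera.
Chen beats Ahmed, Mbeki, Diaz; loses to Rivera — 3 pairwise wins.

3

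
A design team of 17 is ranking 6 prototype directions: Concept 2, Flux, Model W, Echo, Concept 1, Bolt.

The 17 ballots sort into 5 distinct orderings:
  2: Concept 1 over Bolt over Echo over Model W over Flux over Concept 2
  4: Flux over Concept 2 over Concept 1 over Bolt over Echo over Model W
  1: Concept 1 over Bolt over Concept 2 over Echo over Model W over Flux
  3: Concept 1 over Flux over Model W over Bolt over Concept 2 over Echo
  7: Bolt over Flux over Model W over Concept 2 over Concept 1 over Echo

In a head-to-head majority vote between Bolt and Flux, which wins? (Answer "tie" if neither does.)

Bolt

Ballots ranking Bolt above Flux: 2 + 1 + 7 = 10.
Ballots ranking Flux above Bolt: 17 − 10 = 7.
Bolt wins the head-to-head 10–7.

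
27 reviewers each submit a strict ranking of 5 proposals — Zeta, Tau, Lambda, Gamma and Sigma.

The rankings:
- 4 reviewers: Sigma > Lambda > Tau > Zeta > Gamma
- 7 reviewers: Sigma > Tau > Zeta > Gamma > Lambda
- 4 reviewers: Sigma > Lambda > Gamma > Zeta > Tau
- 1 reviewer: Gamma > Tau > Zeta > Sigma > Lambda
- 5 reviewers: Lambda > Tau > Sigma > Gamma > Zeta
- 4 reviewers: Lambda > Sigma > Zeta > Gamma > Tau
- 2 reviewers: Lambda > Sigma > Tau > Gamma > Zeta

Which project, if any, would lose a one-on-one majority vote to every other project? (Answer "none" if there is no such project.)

Head-to-head results (27 reviewers):
Zeta vs Tau: 4+4 = 8 for Zeta, 19 for Tau — Tau by 19–8.
Zeta vs Lambda: 8 to 19, Lambda.
Zeta vs Gamma: Zeta preferred on 4+7+4 = 15 ballots; Zeta wins 15–12.
Zeta vs Sigma: 1 to 26, Sigma.
Tau vs Lambda: 8 to 19, Lambda.
Tau vs Gamma: Tau is ranked higher on 4+7+5+2 = 18 ballots, Gamma on 9. Tau wins 18–9.
Tau–Sigma: Sigma 21–6.
Lambda vs Gamma: Lambda, 19–8.
Lambda vs Sigma: Lambda is ranked higher on 5+4+2 = 11 ballots, Sigma on 16. Sigma wins 16–11.
Gamma–Sigma: Sigma 26–1.
Only Gamma has no wins; Gamma is the Condorcet loser.

Gamma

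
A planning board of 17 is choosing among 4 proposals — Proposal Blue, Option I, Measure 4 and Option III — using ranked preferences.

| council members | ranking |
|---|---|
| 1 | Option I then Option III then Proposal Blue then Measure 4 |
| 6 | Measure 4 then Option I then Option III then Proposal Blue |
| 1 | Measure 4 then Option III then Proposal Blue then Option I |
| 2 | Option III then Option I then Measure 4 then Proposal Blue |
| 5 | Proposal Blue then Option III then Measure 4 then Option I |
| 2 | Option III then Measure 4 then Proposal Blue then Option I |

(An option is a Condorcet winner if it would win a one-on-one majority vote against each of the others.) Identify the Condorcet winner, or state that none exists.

Option III

Head-to-head results (17 council members):
Proposal Blue vs Option I: Option I wins 9–8.
Proposal Blue vs Measure 4: Measure 4 wins 11–6.
Proposal Blue vs Option III: Option III wins 12–5.
Option I–Measure 4: Measure 4 14–3.
Option I vs Option III: Option III wins 10–7.
Measure 4 vs Option III: Option III, 10–7.
Option III wins every pairwise contest, so Option III is the Condorcet winner.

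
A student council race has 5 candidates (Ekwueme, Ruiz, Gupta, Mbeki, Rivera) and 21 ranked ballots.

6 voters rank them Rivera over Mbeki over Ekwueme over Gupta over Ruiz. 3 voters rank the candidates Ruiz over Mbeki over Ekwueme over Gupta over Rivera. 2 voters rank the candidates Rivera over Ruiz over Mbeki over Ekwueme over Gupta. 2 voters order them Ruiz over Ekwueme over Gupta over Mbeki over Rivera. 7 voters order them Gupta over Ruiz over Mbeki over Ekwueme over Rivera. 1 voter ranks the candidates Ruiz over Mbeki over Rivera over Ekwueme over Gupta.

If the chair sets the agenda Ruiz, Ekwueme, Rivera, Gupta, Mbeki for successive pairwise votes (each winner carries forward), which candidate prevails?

Mbeki

Round 1: Ruiz vs Ekwueme — 15–6, Ruiz advances.
Round 2: Ruiz vs Rivera — 13–8, Ruiz advances.
Round 3: Ruiz vs Gupta — 8–13, Gupta advances.
Round 4: Gupta vs Mbeki — 9–12, Mbeki advances.
Mbeki survives the agenda.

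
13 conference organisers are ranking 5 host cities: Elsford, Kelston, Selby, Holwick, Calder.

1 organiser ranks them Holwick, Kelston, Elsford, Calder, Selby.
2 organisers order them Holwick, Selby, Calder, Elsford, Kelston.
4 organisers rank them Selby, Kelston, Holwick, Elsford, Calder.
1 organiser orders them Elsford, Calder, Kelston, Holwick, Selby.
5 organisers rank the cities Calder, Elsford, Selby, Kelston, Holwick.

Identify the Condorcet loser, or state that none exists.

none

Pairwise majorities:
Elsford vs Kelston: Elsford, 8–5.
Elsford vs Selby: 7 to 6, Elsford.
Elsford–Holwick: Holwick 7–6.
Elsford vs Calder: 1+4+1 = 6 for Elsford, 7 for Calder — Calder by 7–6.
Kelston vs Selby: Selby, 11–2.
Kelston vs Holwick: Kelston, 10–3.
Kelston–Calder: Calder 8–5.
Selby vs Holwick: Selby wins 9–4.
Selby–Calder: Calder 7–6.
Holwick vs Calder: Holwick, 7–6.
Each city has at least one pairwise win (Elsford beats Kelston; Kelston beats Holwick; Selby beats Kelston; Holwick beats Elsford; Calder beats Elsford) — no Condorcet loser.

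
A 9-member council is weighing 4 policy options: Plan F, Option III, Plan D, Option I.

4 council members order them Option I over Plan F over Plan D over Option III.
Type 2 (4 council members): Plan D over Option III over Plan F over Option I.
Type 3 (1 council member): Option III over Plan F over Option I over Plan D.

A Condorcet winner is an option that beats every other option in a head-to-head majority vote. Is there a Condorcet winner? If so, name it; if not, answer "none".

Check each pair by majority over 9 ballots:
Plan F vs Option III: Plan F preferred on 4 ballots; Option III wins 5–4.
Plan F vs Plan D: 4+1 = 5 for Plan F, 4 for Plan D — Plan F by 5–4.
Plan F vs Option I: Plan F preferred on 4+1 = 5 ballots; Plan F wins 5–4.
Option III vs Plan D: 1 to 8, Plan D.
Option III vs Option I: 5 to 4, Option III.
Plan D vs Option I: Plan D preferred on 4 ballots; Option I wins 5–4.
No option is unbeaten: Plan F loses to Option III; Option III loses to Plan D; Plan D loses to Plan F; Option I loses to Plan F. In particular Plan F > Plan D > Option III > Plan F is a majority cycle — no Condorcet winner exists.

none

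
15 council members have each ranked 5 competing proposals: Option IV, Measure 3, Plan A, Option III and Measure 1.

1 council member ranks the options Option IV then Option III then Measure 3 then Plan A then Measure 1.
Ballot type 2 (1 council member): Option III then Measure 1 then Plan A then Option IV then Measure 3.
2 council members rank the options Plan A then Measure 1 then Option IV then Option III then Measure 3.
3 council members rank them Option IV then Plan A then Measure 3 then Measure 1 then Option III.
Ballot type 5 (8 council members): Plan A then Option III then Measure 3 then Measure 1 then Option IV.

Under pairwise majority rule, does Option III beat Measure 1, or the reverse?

Option III

Ballots ranking Option III above Measure 1: 1 + 1 + 8 = 10.
Ballots ranking Measure 1 above Option III: 15 − 10 = 5.
Option III wins the head-to-head 10–5.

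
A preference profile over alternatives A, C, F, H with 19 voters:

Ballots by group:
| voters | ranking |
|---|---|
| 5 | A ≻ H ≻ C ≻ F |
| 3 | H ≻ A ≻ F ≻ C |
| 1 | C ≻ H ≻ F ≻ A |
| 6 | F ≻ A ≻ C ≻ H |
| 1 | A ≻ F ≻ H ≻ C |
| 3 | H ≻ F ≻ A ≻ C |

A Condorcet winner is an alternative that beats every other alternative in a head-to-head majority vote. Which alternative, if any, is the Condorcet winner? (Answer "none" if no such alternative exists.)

Pairwise majorities:
A vs C: 5+3+6+1+3 = 18 for A, 1 for C — A by 18–1.
A vs F: A preferred on 5+3+1 = 9 ballots; F wins 10–9.
A vs H: A preferred on 5+6+1 = 12 ballots; A wins 12–7.
C vs F: C is ranked higher on 5+1 = 6 ballots, F on 13. F wins 13–6.
C vs H: C is ranked higher on 1+6 = 7 ballots, H on 12. H wins 12–7.
F vs H: F is ranked higher on 6+1 = 7 ballots, H on 12. H wins 12–7.
Every alternative loses at least once (A loses to F; C loses to A; F loses to H; H loses to A). The majority relation contains the cycle A → H → F → A, so there is no Condorcet winner.

none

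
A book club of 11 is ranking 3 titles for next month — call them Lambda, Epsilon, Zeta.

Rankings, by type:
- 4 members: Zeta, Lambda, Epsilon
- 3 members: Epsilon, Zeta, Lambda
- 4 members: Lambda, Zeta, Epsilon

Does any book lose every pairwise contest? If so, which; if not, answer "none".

Head-to-head results (11 members):
Lambda vs Epsilon: 8 to 3, Lambda.
Lambda vs Zeta: Zeta wins 7–4.
Epsilon–Zeta: Zeta 8–3.
Epsilon loses to every other book — it is the Condorcet loser.

Epsilon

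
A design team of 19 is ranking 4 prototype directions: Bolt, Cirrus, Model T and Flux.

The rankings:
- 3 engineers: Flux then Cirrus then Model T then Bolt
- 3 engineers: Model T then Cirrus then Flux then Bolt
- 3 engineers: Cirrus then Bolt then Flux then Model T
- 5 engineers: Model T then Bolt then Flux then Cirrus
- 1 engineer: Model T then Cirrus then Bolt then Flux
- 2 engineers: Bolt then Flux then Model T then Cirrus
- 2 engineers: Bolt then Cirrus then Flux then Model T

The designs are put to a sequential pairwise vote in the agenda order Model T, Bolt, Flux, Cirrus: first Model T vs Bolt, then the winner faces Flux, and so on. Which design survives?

Round 1: Model T vs Bolt — 12–7, Model T advances.
Round 2: Model T vs Flux — 9–10, Flux advances.
Round 3: Flux vs Cirrus — 10–9, Flux advances.
The agenda winner is Flux.

Flux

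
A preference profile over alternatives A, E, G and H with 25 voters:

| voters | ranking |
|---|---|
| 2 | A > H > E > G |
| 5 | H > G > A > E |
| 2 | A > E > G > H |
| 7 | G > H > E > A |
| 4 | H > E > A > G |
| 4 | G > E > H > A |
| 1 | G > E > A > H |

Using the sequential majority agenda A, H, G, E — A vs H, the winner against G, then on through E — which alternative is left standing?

Round 1: A vs H — 5–20, H advances.
Round 2: H vs G — 11–14, G advances.
Round 3: G vs E — 17–8, G advances.
G survives the agenda.

G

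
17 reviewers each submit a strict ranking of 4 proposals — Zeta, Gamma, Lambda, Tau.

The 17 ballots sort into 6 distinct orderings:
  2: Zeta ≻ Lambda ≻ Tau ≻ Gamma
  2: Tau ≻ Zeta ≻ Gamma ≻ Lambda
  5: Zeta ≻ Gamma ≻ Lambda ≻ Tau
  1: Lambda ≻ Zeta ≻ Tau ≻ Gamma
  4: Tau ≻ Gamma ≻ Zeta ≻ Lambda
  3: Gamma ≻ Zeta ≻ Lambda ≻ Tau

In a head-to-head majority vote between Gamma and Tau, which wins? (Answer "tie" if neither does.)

Tau

Ballots ranking Gamma above Tau: 5 + 3 = 8.
Ballots ranking Tau above Gamma: 17 − 8 = 9.
Tau wins the head-to-head 9–8.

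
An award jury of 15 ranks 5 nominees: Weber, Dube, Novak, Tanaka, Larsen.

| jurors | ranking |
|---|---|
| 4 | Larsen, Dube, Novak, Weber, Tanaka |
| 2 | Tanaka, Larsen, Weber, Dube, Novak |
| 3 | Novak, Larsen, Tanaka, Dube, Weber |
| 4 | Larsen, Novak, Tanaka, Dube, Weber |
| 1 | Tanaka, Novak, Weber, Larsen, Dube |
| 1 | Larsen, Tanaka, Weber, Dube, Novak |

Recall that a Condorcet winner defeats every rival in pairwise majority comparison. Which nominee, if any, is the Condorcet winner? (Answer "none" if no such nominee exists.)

Pairwise majorities:
Weber vs Dube: Dube wins 11–4.
Weber–Novak: Novak 12–3.
Weber vs Tanaka: Tanaka wins 11–4.
Weber vs Larsen: Larsen, 14–1.
Dube–Novak: Novak 8–7.
Dube vs Tanaka: Tanaka, 11–4.
Dube–Larsen: Larsen 15–0.
Novak–Tanaka: Novak 11–4.
Novak vs Larsen: Larsen, 11–4.
Tanaka–Larsen: Larsen 12–3.
Larsen defeats every rival head-to-head and is the Condorcet winner.

Larsen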